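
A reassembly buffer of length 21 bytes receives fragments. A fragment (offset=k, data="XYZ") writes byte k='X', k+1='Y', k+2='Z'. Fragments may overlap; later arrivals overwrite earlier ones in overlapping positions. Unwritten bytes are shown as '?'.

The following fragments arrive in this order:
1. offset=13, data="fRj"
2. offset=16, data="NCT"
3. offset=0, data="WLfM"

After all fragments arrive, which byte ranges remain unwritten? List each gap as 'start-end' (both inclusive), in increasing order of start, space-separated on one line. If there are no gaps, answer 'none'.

Answer: 4-12 19-20

Derivation:
Fragment 1: offset=13 len=3
Fragment 2: offset=16 len=3
Fragment 3: offset=0 len=4
Gaps: 4-12 19-20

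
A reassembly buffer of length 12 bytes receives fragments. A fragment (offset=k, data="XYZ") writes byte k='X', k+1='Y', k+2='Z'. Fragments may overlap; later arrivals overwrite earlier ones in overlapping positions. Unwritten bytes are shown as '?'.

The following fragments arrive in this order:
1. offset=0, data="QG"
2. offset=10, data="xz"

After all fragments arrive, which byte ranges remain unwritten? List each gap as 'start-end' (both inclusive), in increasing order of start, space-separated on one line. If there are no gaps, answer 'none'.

Answer: 2-9

Derivation:
Fragment 1: offset=0 len=2
Fragment 2: offset=10 len=2
Gaps: 2-9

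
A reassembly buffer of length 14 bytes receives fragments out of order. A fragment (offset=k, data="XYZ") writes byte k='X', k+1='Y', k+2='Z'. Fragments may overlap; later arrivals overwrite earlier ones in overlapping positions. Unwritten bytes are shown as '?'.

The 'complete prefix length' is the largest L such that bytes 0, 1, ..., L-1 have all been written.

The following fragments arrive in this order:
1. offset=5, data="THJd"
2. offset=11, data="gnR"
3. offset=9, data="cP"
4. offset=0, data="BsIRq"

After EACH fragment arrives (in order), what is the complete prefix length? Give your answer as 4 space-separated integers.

Fragment 1: offset=5 data="THJd" -> buffer=?????THJd????? -> prefix_len=0
Fragment 2: offset=11 data="gnR" -> buffer=?????THJd??gnR -> prefix_len=0
Fragment 3: offset=9 data="cP" -> buffer=?????THJdcPgnR -> prefix_len=0
Fragment 4: offset=0 data="BsIRq" -> buffer=BsIRqTHJdcPgnR -> prefix_len=14

Answer: 0 0 0 14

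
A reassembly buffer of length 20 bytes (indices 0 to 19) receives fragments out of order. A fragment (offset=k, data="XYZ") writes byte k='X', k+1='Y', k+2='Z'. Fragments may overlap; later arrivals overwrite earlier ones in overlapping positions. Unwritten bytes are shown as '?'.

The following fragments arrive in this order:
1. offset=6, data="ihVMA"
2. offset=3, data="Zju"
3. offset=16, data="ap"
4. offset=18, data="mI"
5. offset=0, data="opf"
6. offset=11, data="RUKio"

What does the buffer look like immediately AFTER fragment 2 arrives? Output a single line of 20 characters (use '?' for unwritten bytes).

Answer: ???ZjuihVMA?????????

Derivation:
Fragment 1: offset=6 data="ihVMA" -> buffer=??????ihVMA?????????
Fragment 2: offset=3 data="Zju" -> buffer=???ZjuihVMA?????????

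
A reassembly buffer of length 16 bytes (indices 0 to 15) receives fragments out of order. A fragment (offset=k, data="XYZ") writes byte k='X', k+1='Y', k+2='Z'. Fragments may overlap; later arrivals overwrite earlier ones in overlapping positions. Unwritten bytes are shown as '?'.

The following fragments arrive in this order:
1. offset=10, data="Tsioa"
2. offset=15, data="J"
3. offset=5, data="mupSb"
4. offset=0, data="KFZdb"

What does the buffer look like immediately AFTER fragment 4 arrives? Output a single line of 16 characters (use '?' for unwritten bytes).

Fragment 1: offset=10 data="Tsioa" -> buffer=??????????Tsioa?
Fragment 2: offset=15 data="J" -> buffer=??????????TsioaJ
Fragment 3: offset=5 data="mupSb" -> buffer=?????mupSbTsioaJ
Fragment 4: offset=0 data="KFZdb" -> buffer=KFZdbmupSbTsioaJ

Answer: KFZdbmupSbTsioaJ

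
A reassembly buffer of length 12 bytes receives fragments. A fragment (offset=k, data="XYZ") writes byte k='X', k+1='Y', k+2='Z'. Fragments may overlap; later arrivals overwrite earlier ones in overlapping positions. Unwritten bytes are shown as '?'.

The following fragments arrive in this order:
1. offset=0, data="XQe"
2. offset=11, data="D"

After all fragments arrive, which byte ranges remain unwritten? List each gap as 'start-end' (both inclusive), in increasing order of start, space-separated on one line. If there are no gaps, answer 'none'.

Answer: 3-10

Derivation:
Fragment 1: offset=0 len=3
Fragment 2: offset=11 len=1
Gaps: 3-10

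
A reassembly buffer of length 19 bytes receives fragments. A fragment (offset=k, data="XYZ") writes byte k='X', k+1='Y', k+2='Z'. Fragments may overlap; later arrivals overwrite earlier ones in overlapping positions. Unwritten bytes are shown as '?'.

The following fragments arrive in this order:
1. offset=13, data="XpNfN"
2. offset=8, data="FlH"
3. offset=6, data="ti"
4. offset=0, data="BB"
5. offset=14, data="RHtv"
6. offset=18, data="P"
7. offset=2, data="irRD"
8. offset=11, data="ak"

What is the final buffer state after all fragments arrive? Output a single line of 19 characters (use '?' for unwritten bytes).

Fragment 1: offset=13 data="XpNfN" -> buffer=?????????????XpNfN?
Fragment 2: offset=8 data="FlH" -> buffer=????????FlH??XpNfN?
Fragment 3: offset=6 data="ti" -> buffer=??????tiFlH??XpNfN?
Fragment 4: offset=0 data="BB" -> buffer=BB????tiFlH??XpNfN?
Fragment 5: offset=14 data="RHtv" -> buffer=BB????tiFlH??XRHtv?
Fragment 6: offset=18 data="P" -> buffer=BB????tiFlH??XRHtvP
Fragment 7: offset=2 data="irRD" -> buffer=BBirRDtiFlH??XRHtvP
Fragment 8: offset=11 data="ak" -> buffer=BBirRDtiFlHakXRHtvP

Answer: BBirRDtiFlHakXRHtvP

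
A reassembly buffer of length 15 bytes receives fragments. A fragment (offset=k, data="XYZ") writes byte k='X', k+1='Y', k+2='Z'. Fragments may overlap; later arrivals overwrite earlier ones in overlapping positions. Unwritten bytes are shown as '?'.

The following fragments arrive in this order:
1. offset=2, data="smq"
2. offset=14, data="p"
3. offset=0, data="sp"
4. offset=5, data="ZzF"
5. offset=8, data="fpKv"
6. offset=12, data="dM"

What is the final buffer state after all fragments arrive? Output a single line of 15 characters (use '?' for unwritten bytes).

Fragment 1: offset=2 data="smq" -> buffer=??smq??????????
Fragment 2: offset=14 data="p" -> buffer=??smq?????????p
Fragment 3: offset=0 data="sp" -> buffer=spsmq?????????p
Fragment 4: offset=5 data="ZzF" -> buffer=spsmqZzF??????p
Fragment 5: offset=8 data="fpKv" -> buffer=spsmqZzFfpKv??p
Fragment 6: offset=12 data="dM" -> buffer=spsmqZzFfpKvdMp

Answer: spsmqZzFfpKvdMp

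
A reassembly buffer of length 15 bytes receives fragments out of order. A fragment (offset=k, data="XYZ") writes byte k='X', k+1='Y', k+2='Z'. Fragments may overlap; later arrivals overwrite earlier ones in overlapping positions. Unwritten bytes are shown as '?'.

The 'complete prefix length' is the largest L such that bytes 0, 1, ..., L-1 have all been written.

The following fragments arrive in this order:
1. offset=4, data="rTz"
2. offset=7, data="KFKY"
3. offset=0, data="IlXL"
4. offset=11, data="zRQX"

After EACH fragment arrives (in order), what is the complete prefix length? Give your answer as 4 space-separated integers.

Answer: 0 0 11 15

Derivation:
Fragment 1: offset=4 data="rTz" -> buffer=????rTz???????? -> prefix_len=0
Fragment 2: offset=7 data="KFKY" -> buffer=????rTzKFKY???? -> prefix_len=0
Fragment 3: offset=0 data="IlXL" -> buffer=IlXLrTzKFKY???? -> prefix_len=11
Fragment 4: offset=11 data="zRQX" -> buffer=IlXLrTzKFKYzRQX -> prefix_len=15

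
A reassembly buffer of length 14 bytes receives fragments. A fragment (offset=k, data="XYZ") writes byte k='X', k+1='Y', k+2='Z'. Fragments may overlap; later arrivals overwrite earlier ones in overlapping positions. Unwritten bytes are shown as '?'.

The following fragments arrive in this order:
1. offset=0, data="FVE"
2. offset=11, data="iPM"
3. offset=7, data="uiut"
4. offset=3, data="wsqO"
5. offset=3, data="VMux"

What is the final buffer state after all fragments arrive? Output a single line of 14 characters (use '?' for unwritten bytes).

Fragment 1: offset=0 data="FVE" -> buffer=FVE???????????
Fragment 2: offset=11 data="iPM" -> buffer=FVE????????iPM
Fragment 3: offset=7 data="uiut" -> buffer=FVE????uiutiPM
Fragment 4: offset=3 data="wsqO" -> buffer=FVEwsqOuiutiPM
Fragment 5: offset=3 data="VMux" -> buffer=FVEVMuxuiutiPM

Answer: FVEVMuxuiutiPM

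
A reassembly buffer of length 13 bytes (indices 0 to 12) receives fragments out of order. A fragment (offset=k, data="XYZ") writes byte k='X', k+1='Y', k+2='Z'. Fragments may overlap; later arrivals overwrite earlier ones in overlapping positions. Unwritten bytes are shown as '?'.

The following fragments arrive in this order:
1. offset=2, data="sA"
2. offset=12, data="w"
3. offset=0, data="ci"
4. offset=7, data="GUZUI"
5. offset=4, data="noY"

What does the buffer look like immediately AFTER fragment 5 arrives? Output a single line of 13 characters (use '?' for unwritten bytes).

Answer: cisAnoYGUZUIw

Derivation:
Fragment 1: offset=2 data="sA" -> buffer=??sA?????????
Fragment 2: offset=12 data="w" -> buffer=??sA????????w
Fragment 3: offset=0 data="ci" -> buffer=cisA????????w
Fragment 4: offset=7 data="GUZUI" -> buffer=cisA???GUZUIw
Fragment 5: offset=4 data="noY" -> buffer=cisAnoYGUZUIw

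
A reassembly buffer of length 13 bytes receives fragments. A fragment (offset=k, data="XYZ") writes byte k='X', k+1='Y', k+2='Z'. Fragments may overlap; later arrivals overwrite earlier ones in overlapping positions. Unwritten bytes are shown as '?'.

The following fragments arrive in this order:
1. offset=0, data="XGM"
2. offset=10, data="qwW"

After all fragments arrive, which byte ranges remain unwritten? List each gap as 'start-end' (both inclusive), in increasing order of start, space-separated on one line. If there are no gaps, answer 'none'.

Fragment 1: offset=0 len=3
Fragment 2: offset=10 len=3
Gaps: 3-9

Answer: 3-9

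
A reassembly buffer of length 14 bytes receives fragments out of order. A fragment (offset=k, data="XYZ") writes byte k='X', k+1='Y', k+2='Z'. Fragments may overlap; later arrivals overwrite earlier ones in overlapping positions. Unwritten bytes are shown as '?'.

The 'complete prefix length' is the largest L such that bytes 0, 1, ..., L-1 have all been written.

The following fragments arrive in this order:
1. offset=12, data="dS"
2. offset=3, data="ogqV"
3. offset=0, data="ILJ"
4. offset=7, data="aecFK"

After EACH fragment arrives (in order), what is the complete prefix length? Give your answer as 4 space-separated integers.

Fragment 1: offset=12 data="dS" -> buffer=????????????dS -> prefix_len=0
Fragment 2: offset=3 data="ogqV" -> buffer=???ogqV?????dS -> prefix_len=0
Fragment 3: offset=0 data="ILJ" -> buffer=ILJogqV?????dS -> prefix_len=7
Fragment 4: offset=7 data="aecFK" -> buffer=ILJogqVaecFKdS -> prefix_len=14

Answer: 0 0 7 14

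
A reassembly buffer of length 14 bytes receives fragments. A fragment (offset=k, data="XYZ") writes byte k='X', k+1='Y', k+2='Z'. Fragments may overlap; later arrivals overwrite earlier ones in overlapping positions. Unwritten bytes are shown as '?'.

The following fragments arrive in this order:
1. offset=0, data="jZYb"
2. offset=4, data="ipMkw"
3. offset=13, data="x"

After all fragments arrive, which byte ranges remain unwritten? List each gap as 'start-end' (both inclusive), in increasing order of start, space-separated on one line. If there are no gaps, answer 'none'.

Fragment 1: offset=0 len=4
Fragment 2: offset=4 len=5
Fragment 3: offset=13 len=1
Gaps: 9-12

Answer: 9-12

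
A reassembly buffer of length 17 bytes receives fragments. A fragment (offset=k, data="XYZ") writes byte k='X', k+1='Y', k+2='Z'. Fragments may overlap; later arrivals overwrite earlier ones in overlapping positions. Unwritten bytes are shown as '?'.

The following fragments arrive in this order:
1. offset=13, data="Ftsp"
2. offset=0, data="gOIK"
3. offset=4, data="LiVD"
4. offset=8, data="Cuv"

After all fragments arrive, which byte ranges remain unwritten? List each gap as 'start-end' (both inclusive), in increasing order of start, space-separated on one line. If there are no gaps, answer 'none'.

Answer: 11-12

Derivation:
Fragment 1: offset=13 len=4
Fragment 2: offset=0 len=4
Fragment 3: offset=4 len=4
Fragment 4: offset=8 len=3
Gaps: 11-12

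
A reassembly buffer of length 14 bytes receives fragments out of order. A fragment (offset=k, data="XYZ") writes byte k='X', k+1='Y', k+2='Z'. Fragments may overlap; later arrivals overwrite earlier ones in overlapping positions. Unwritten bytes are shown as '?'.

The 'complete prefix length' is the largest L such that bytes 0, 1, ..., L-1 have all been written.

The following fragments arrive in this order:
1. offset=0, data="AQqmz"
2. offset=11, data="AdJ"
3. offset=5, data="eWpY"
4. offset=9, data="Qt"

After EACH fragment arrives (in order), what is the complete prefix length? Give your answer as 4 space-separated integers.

Fragment 1: offset=0 data="AQqmz" -> buffer=AQqmz????????? -> prefix_len=5
Fragment 2: offset=11 data="AdJ" -> buffer=AQqmz??????AdJ -> prefix_len=5
Fragment 3: offset=5 data="eWpY" -> buffer=AQqmzeWpY??AdJ -> prefix_len=9
Fragment 4: offset=9 data="Qt" -> buffer=AQqmzeWpYQtAdJ -> prefix_len=14

Answer: 5 5 9 14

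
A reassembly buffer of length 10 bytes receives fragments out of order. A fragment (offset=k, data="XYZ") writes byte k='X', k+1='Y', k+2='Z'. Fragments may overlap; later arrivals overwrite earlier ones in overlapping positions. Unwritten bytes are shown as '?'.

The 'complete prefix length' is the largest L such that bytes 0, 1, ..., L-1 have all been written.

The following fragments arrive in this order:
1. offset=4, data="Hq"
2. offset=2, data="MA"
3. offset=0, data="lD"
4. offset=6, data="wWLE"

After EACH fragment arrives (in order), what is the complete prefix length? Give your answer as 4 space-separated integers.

Fragment 1: offset=4 data="Hq" -> buffer=????Hq???? -> prefix_len=0
Fragment 2: offset=2 data="MA" -> buffer=??MAHq???? -> prefix_len=0
Fragment 3: offset=0 data="lD" -> buffer=lDMAHq???? -> prefix_len=6
Fragment 4: offset=6 data="wWLE" -> buffer=lDMAHqwWLE -> prefix_len=10

Answer: 0 0 6 10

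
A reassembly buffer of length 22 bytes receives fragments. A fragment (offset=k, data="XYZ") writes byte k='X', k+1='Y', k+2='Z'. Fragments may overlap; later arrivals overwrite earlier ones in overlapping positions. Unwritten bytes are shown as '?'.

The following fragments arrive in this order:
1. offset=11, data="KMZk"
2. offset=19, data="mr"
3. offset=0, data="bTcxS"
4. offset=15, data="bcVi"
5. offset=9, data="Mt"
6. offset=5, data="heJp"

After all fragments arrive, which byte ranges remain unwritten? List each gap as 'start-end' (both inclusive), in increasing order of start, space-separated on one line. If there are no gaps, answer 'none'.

Fragment 1: offset=11 len=4
Fragment 2: offset=19 len=2
Fragment 3: offset=0 len=5
Fragment 4: offset=15 len=4
Fragment 5: offset=9 len=2
Fragment 6: offset=5 len=4
Gaps: 21-21

Answer: 21-21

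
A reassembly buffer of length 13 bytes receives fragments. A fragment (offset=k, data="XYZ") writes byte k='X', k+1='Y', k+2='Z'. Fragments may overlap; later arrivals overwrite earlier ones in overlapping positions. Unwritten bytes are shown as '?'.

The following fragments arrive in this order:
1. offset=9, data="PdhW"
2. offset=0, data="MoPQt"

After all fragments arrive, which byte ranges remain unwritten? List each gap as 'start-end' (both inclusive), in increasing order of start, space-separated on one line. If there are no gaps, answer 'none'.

Answer: 5-8

Derivation:
Fragment 1: offset=9 len=4
Fragment 2: offset=0 len=5
Gaps: 5-8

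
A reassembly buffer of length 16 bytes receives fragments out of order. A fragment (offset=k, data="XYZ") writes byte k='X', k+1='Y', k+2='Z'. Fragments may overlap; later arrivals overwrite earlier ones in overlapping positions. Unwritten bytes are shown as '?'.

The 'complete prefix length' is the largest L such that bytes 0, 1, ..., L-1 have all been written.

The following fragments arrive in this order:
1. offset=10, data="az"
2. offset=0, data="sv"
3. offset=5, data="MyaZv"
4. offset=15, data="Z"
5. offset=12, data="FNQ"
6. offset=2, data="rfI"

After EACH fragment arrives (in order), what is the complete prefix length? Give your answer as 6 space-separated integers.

Fragment 1: offset=10 data="az" -> buffer=??????????az???? -> prefix_len=0
Fragment 2: offset=0 data="sv" -> buffer=sv????????az???? -> prefix_len=2
Fragment 3: offset=5 data="MyaZv" -> buffer=sv???MyaZvaz???? -> prefix_len=2
Fragment 4: offset=15 data="Z" -> buffer=sv???MyaZvaz???Z -> prefix_len=2
Fragment 5: offset=12 data="FNQ" -> buffer=sv???MyaZvazFNQZ -> prefix_len=2
Fragment 6: offset=2 data="rfI" -> buffer=svrfIMyaZvazFNQZ -> prefix_len=16

Answer: 0 2 2 2 2 16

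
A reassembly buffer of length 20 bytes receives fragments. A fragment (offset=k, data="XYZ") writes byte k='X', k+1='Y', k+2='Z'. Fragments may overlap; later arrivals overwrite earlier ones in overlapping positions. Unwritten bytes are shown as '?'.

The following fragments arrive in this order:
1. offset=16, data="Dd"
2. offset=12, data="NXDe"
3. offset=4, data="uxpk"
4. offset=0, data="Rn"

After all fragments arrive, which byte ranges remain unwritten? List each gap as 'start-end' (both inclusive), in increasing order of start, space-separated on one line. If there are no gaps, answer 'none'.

Fragment 1: offset=16 len=2
Fragment 2: offset=12 len=4
Fragment 3: offset=4 len=4
Fragment 4: offset=0 len=2
Gaps: 2-3 8-11 18-19

Answer: 2-3 8-11 18-19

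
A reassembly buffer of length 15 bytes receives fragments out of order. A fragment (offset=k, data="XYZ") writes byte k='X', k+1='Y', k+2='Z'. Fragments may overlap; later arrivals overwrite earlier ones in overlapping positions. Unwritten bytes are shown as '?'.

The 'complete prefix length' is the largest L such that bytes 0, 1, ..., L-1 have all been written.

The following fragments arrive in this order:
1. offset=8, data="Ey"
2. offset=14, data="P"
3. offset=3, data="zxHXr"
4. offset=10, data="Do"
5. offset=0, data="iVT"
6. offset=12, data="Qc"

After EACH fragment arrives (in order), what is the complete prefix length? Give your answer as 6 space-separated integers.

Answer: 0 0 0 0 12 15

Derivation:
Fragment 1: offset=8 data="Ey" -> buffer=????????Ey????? -> prefix_len=0
Fragment 2: offset=14 data="P" -> buffer=????????Ey????P -> prefix_len=0
Fragment 3: offset=3 data="zxHXr" -> buffer=???zxHXrEy????P -> prefix_len=0
Fragment 4: offset=10 data="Do" -> buffer=???zxHXrEyDo??P -> prefix_len=0
Fragment 5: offset=0 data="iVT" -> buffer=iVTzxHXrEyDo??P -> prefix_len=12
Fragment 6: offset=12 data="Qc" -> buffer=iVTzxHXrEyDoQcP -> prefix_len=15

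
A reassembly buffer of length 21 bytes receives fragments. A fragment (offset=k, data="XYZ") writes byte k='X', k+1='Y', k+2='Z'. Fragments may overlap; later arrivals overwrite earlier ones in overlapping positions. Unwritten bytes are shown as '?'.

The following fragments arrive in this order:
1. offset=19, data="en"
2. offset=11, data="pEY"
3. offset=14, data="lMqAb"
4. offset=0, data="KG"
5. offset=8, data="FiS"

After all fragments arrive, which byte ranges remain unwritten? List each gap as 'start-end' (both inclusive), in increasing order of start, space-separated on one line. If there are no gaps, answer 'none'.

Fragment 1: offset=19 len=2
Fragment 2: offset=11 len=3
Fragment 3: offset=14 len=5
Fragment 4: offset=0 len=2
Fragment 5: offset=8 len=3
Gaps: 2-7

Answer: 2-7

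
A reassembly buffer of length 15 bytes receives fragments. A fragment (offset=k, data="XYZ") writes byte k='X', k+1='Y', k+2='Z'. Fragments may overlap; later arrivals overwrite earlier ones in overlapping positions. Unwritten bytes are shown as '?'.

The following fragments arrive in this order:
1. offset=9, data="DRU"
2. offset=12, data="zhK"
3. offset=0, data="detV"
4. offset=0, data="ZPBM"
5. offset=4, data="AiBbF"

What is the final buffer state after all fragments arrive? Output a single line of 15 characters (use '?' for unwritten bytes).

Answer: ZPBMAiBbFDRUzhK

Derivation:
Fragment 1: offset=9 data="DRU" -> buffer=?????????DRU???
Fragment 2: offset=12 data="zhK" -> buffer=?????????DRUzhK
Fragment 3: offset=0 data="detV" -> buffer=detV?????DRUzhK
Fragment 4: offset=0 data="ZPBM" -> buffer=ZPBM?????DRUzhK
Fragment 5: offset=4 data="AiBbF" -> buffer=ZPBMAiBbFDRUzhK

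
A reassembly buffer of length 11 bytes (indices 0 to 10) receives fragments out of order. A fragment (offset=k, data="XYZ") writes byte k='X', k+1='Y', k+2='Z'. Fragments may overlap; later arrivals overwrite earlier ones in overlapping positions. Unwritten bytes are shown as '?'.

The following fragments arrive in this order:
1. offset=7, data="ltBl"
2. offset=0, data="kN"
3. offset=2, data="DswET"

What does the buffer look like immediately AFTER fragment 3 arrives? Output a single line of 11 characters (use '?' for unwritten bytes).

Fragment 1: offset=7 data="ltBl" -> buffer=???????ltBl
Fragment 2: offset=0 data="kN" -> buffer=kN?????ltBl
Fragment 3: offset=2 data="DswET" -> buffer=kNDswETltBl

Answer: kNDswETltBl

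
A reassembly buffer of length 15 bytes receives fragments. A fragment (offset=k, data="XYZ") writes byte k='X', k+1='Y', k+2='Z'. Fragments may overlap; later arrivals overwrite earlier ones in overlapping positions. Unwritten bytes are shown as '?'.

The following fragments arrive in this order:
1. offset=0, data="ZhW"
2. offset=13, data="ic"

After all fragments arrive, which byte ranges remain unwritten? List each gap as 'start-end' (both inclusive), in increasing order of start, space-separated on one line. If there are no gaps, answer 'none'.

Answer: 3-12

Derivation:
Fragment 1: offset=0 len=3
Fragment 2: offset=13 len=2
Gaps: 3-12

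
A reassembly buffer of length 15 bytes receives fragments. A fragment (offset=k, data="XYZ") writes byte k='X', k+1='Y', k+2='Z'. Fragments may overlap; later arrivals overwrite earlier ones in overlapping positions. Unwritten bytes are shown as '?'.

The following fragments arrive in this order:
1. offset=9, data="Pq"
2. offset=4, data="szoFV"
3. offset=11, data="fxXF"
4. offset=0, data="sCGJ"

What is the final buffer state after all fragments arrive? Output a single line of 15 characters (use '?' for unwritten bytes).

Answer: sCGJszoFVPqfxXF

Derivation:
Fragment 1: offset=9 data="Pq" -> buffer=?????????Pq????
Fragment 2: offset=4 data="szoFV" -> buffer=????szoFVPq????
Fragment 3: offset=11 data="fxXF" -> buffer=????szoFVPqfxXF
Fragment 4: offset=0 data="sCGJ" -> buffer=sCGJszoFVPqfxXF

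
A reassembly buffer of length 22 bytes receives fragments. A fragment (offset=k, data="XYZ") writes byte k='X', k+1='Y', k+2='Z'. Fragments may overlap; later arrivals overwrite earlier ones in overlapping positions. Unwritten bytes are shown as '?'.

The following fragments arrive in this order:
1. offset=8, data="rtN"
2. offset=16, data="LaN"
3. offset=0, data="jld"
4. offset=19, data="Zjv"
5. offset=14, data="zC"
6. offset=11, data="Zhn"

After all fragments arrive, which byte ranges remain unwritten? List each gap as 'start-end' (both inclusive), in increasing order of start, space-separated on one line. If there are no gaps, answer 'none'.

Fragment 1: offset=8 len=3
Fragment 2: offset=16 len=3
Fragment 3: offset=0 len=3
Fragment 4: offset=19 len=3
Fragment 5: offset=14 len=2
Fragment 6: offset=11 len=3
Gaps: 3-7

Answer: 3-7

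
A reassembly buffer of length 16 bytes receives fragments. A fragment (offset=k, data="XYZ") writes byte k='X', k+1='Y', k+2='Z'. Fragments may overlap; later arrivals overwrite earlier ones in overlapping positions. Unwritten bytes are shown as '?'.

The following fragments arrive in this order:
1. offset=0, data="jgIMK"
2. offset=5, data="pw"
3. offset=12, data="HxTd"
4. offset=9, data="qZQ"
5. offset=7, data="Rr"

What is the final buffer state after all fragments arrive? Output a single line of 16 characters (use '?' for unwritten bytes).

Fragment 1: offset=0 data="jgIMK" -> buffer=jgIMK???????????
Fragment 2: offset=5 data="pw" -> buffer=jgIMKpw?????????
Fragment 3: offset=12 data="HxTd" -> buffer=jgIMKpw?????HxTd
Fragment 4: offset=9 data="qZQ" -> buffer=jgIMKpw??qZQHxTd
Fragment 5: offset=7 data="Rr" -> buffer=jgIMKpwRrqZQHxTd

Answer: jgIMKpwRrqZQHxTd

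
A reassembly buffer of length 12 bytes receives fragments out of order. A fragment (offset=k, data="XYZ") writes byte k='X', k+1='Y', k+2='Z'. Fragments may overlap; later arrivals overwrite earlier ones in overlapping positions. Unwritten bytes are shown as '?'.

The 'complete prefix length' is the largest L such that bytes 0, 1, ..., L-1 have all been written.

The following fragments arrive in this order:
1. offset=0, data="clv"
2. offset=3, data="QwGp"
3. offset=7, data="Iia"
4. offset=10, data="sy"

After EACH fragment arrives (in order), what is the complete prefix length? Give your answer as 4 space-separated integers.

Fragment 1: offset=0 data="clv" -> buffer=clv????????? -> prefix_len=3
Fragment 2: offset=3 data="QwGp" -> buffer=clvQwGp????? -> prefix_len=7
Fragment 3: offset=7 data="Iia" -> buffer=clvQwGpIia?? -> prefix_len=10
Fragment 4: offset=10 data="sy" -> buffer=clvQwGpIiasy -> prefix_len=12

Answer: 3 7 10 12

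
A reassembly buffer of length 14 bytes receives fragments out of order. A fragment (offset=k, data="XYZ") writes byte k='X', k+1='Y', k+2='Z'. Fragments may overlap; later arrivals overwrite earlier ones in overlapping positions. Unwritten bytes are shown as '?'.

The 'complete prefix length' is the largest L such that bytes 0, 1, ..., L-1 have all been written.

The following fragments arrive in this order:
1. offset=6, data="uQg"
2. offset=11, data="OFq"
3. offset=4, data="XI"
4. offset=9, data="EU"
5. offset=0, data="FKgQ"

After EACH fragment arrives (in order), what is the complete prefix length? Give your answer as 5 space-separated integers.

Fragment 1: offset=6 data="uQg" -> buffer=??????uQg????? -> prefix_len=0
Fragment 2: offset=11 data="OFq" -> buffer=??????uQg??OFq -> prefix_len=0
Fragment 3: offset=4 data="XI" -> buffer=????XIuQg??OFq -> prefix_len=0
Fragment 4: offset=9 data="EU" -> buffer=????XIuQgEUOFq -> prefix_len=0
Fragment 5: offset=0 data="FKgQ" -> buffer=FKgQXIuQgEUOFq -> prefix_len=14

Answer: 0 0 0 0 14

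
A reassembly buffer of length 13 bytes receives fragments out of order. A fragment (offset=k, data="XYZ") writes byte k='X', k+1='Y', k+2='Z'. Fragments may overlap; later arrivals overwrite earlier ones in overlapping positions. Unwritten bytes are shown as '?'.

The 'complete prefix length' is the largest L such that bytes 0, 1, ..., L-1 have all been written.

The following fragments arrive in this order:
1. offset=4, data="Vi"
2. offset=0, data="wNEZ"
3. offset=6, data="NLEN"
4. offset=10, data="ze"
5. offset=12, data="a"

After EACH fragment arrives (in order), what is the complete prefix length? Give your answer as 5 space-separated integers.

Fragment 1: offset=4 data="Vi" -> buffer=????Vi??????? -> prefix_len=0
Fragment 2: offset=0 data="wNEZ" -> buffer=wNEZVi??????? -> prefix_len=6
Fragment 3: offset=6 data="NLEN" -> buffer=wNEZViNLEN??? -> prefix_len=10
Fragment 4: offset=10 data="ze" -> buffer=wNEZViNLENze? -> prefix_len=12
Fragment 5: offset=12 data="a" -> buffer=wNEZViNLENzea -> prefix_len=13

Answer: 0 6 10 12 13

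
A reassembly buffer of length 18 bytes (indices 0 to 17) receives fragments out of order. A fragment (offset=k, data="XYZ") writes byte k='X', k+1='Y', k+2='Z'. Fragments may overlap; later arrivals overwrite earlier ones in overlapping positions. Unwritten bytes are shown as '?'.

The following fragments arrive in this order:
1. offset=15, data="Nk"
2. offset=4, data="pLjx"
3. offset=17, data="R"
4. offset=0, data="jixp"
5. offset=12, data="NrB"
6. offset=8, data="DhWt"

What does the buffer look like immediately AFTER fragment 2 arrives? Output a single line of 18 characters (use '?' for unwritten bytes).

Answer: ????pLjx???????Nk?

Derivation:
Fragment 1: offset=15 data="Nk" -> buffer=???????????????Nk?
Fragment 2: offset=4 data="pLjx" -> buffer=????pLjx???????Nk?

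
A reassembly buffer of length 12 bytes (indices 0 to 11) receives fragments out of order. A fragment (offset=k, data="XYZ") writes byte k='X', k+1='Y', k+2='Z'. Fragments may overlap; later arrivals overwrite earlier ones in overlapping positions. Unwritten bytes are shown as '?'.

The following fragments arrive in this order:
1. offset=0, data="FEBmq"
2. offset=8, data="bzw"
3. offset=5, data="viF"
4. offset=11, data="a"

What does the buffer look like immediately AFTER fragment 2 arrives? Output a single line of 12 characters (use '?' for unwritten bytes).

Answer: FEBmq???bzw?

Derivation:
Fragment 1: offset=0 data="FEBmq" -> buffer=FEBmq???????
Fragment 2: offset=8 data="bzw" -> buffer=FEBmq???bzw?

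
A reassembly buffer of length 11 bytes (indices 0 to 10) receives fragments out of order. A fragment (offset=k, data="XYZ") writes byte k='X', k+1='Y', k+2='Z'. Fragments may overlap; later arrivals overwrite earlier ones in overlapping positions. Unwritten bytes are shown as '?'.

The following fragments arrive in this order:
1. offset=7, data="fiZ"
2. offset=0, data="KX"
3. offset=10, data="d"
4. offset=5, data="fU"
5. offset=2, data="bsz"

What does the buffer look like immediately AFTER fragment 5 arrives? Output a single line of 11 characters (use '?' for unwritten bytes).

Answer: KXbszfUfiZd

Derivation:
Fragment 1: offset=7 data="fiZ" -> buffer=???????fiZ?
Fragment 2: offset=0 data="KX" -> buffer=KX?????fiZ?
Fragment 3: offset=10 data="d" -> buffer=KX?????fiZd
Fragment 4: offset=5 data="fU" -> buffer=KX???fUfiZd
Fragment 5: offset=2 data="bsz" -> buffer=KXbszfUfiZd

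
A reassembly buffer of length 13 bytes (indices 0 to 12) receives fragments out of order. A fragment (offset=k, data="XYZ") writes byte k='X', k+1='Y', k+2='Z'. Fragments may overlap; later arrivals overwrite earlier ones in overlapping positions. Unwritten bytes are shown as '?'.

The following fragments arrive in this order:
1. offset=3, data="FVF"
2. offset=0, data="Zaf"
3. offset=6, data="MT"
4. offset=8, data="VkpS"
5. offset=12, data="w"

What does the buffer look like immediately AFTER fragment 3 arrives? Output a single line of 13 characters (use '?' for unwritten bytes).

Fragment 1: offset=3 data="FVF" -> buffer=???FVF???????
Fragment 2: offset=0 data="Zaf" -> buffer=ZafFVF???????
Fragment 3: offset=6 data="MT" -> buffer=ZafFVFMT?????

Answer: ZafFVFMT?????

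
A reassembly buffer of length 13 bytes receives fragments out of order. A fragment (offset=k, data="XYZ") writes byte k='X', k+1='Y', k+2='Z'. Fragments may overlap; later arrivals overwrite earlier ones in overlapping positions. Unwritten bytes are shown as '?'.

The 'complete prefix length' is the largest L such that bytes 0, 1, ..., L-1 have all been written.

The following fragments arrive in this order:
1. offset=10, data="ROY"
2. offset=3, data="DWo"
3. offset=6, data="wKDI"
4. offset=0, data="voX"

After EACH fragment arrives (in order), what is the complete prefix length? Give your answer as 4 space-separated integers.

Fragment 1: offset=10 data="ROY" -> buffer=??????????ROY -> prefix_len=0
Fragment 2: offset=3 data="DWo" -> buffer=???DWo????ROY -> prefix_len=0
Fragment 3: offset=6 data="wKDI" -> buffer=???DWowKDIROY -> prefix_len=0
Fragment 4: offset=0 data="voX" -> buffer=voXDWowKDIROY -> prefix_len=13

Answer: 0 0 0 13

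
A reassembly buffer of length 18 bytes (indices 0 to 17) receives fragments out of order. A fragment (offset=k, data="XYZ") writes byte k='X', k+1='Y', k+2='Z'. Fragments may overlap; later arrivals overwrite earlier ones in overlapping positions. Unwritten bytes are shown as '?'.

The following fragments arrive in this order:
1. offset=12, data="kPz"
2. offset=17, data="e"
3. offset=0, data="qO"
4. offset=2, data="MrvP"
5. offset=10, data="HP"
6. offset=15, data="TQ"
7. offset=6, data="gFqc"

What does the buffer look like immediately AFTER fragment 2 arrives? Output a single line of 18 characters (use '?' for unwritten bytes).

Fragment 1: offset=12 data="kPz" -> buffer=????????????kPz???
Fragment 2: offset=17 data="e" -> buffer=????????????kPz??e

Answer: ????????????kPz??e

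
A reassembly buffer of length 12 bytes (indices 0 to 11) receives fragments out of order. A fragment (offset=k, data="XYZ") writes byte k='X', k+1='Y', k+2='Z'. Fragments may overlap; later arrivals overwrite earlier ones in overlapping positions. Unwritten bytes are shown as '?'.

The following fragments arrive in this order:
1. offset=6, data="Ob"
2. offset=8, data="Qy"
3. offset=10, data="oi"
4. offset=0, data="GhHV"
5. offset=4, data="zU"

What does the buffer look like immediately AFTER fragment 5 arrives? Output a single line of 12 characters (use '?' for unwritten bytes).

Fragment 1: offset=6 data="Ob" -> buffer=??????Ob????
Fragment 2: offset=8 data="Qy" -> buffer=??????ObQy??
Fragment 3: offset=10 data="oi" -> buffer=??????ObQyoi
Fragment 4: offset=0 data="GhHV" -> buffer=GhHV??ObQyoi
Fragment 5: offset=4 data="zU" -> buffer=GhHVzUObQyoi

Answer: GhHVzUObQyoi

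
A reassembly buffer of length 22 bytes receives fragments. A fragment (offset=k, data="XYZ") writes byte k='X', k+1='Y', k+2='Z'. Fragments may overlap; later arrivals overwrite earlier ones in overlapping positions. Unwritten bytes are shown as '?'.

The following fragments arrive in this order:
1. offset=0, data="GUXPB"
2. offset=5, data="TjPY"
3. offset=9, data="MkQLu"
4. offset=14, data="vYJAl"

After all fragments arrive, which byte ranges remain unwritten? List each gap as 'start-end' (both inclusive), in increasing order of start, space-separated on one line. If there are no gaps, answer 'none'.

Fragment 1: offset=0 len=5
Fragment 2: offset=5 len=4
Fragment 3: offset=9 len=5
Fragment 4: offset=14 len=5
Gaps: 19-21

Answer: 19-21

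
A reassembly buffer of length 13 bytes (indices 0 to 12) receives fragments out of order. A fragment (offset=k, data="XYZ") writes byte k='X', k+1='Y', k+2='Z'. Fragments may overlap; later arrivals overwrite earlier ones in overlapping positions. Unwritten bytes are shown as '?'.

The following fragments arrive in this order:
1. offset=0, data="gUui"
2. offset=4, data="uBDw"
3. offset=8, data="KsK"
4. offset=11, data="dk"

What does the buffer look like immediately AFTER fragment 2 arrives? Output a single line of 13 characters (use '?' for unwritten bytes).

Fragment 1: offset=0 data="gUui" -> buffer=gUui?????????
Fragment 2: offset=4 data="uBDw" -> buffer=gUuiuBDw?????

Answer: gUuiuBDw?????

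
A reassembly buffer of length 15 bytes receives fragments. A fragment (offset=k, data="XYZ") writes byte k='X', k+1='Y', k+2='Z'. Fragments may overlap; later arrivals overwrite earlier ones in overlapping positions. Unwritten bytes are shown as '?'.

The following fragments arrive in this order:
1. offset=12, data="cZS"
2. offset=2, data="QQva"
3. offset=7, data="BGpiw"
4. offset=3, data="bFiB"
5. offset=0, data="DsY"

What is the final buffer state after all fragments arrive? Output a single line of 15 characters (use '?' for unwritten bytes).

Answer: DsYbFiBBGpiwcZS

Derivation:
Fragment 1: offset=12 data="cZS" -> buffer=????????????cZS
Fragment 2: offset=2 data="QQva" -> buffer=??QQva??????cZS
Fragment 3: offset=7 data="BGpiw" -> buffer=??QQva?BGpiwcZS
Fragment 4: offset=3 data="bFiB" -> buffer=??QbFiBBGpiwcZS
Fragment 5: offset=0 data="DsY" -> buffer=DsYbFiBBGpiwcZS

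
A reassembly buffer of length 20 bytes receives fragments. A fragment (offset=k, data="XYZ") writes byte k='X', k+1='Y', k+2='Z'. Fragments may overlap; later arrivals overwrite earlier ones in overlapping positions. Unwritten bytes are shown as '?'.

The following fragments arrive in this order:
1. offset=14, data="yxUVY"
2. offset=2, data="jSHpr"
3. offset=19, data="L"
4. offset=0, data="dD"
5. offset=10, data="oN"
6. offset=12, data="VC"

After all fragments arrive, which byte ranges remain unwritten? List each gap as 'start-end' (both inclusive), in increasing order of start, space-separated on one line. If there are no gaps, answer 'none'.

Answer: 7-9

Derivation:
Fragment 1: offset=14 len=5
Fragment 2: offset=2 len=5
Fragment 3: offset=19 len=1
Fragment 4: offset=0 len=2
Fragment 5: offset=10 len=2
Fragment 6: offset=12 len=2
Gaps: 7-9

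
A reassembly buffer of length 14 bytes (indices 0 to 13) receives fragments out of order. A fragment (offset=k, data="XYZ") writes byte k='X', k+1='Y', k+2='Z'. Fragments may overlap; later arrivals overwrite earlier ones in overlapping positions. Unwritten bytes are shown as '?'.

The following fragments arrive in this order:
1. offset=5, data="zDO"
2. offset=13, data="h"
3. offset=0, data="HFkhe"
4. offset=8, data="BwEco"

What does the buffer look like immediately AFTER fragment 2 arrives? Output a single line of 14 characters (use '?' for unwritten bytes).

Answer: ?????zDO?????h

Derivation:
Fragment 1: offset=5 data="zDO" -> buffer=?????zDO??????
Fragment 2: offset=13 data="h" -> buffer=?????zDO?????h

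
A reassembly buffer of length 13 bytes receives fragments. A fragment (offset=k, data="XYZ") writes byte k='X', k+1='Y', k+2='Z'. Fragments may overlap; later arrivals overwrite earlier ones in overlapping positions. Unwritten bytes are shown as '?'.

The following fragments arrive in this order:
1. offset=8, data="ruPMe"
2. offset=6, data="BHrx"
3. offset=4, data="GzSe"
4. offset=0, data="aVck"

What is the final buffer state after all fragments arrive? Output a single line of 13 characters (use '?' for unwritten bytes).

Fragment 1: offset=8 data="ruPMe" -> buffer=????????ruPMe
Fragment 2: offset=6 data="BHrx" -> buffer=??????BHrxPMe
Fragment 3: offset=4 data="GzSe" -> buffer=????GzSerxPMe
Fragment 4: offset=0 data="aVck" -> buffer=aVckGzSerxPMe

Answer: aVckGzSerxPMe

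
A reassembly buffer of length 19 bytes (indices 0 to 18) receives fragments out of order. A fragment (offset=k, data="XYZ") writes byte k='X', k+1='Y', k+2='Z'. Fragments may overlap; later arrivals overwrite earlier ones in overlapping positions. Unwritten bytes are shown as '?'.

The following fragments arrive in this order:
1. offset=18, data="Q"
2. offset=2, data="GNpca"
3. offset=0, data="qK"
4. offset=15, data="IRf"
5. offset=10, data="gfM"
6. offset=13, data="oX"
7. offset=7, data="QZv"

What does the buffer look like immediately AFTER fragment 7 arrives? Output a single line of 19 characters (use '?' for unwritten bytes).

Answer: qKGNpcaQZvgfMoXIRfQ

Derivation:
Fragment 1: offset=18 data="Q" -> buffer=??????????????????Q
Fragment 2: offset=2 data="GNpca" -> buffer=??GNpca???????????Q
Fragment 3: offset=0 data="qK" -> buffer=qKGNpca???????????Q
Fragment 4: offset=15 data="IRf" -> buffer=qKGNpca????????IRfQ
Fragment 5: offset=10 data="gfM" -> buffer=qKGNpca???gfM??IRfQ
Fragment 6: offset=13 data="oX" -> buffer=qKGNpca???gfMoXIRfQ
Fragment 7: offset=7 data="QZv" -> buffer=qKGNpcaQZvgfMoXIRfQ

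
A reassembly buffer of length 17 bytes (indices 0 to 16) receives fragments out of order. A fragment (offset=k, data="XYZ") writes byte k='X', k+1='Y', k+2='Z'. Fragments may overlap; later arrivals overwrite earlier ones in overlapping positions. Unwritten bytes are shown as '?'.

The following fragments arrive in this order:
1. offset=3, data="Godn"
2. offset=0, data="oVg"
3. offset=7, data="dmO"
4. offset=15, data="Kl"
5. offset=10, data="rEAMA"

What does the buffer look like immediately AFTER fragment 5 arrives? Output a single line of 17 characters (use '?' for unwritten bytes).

Answer: oVgGodndmOrEAMAKl

Derivation:
Fragment 1: offset=3 data="Godn" -> buffer=???Godn??????????
Fragment 2: offset=0 data="oVg" -> buffer=oVgGodn??????????
Fragment 3: offset=7 data="dmO" -> buffer=oVgGodndmO???????
Fragment 4: offset=15 data="Kl" -> buffer=oVgGodndmO?????Kl
Fragment 5: offset=10 data="rEAMA" -> buffer=oVgGodndmOrEAMAKl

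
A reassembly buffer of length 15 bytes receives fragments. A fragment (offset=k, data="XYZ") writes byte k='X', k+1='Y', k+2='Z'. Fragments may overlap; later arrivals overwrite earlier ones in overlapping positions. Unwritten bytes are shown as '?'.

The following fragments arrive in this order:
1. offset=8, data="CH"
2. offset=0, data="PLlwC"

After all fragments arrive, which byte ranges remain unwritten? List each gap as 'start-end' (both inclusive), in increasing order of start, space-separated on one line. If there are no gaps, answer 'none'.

Fragment 1: offset=8 len=2
Fragment 2: offset=0 len=5
Gaps: 5-7 10-14

Answer: 5-7 10-14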